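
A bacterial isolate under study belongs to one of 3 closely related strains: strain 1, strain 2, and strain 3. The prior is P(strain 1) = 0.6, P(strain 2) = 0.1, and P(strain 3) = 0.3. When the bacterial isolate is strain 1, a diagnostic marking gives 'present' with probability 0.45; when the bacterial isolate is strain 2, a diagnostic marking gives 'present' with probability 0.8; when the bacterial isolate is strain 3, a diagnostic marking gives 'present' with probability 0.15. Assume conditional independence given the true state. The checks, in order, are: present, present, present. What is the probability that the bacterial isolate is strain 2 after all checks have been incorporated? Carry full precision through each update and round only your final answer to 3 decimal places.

After 'present': normaliser = 0.45·0.6000 + 0.8·0.1000 + 0.15·0.3000; P(strain 1) ≈ 0.6835, P(strain 2) ≈ 0.2025, P(strain 3) ≈ 0.1139
After 'present': normaliser = 0.45·0.6835 + 0.8·0.2025 + 0.15·0.1139; P(strain 1) ≈ 0.6320, P(strain 2) ≈ 0.3329, P(strain 3) ≈ 0.0351
After 'present': normaliser = 0.45·0.6320 + 0.8·0.3329 + 0.15·0.0351; P(strain 1) ≈ 0.5115, P(strain 2) ≈ 0.4790, P(strain 3) ≈ 0.0095

0.479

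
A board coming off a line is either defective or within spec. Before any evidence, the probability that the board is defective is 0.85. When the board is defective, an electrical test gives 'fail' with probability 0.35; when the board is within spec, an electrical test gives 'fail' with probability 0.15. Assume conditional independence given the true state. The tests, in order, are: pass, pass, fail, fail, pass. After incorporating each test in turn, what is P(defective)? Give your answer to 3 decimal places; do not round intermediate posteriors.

After 'pass': P(defective) = 0.65·0.8500 / (0.65·0.8500 + 0.85·0.1500) ≈ 0.8125
After 'pass': P(defective) = 0.65·0.8125 / (0.65·0.8125 + 0.85·0.1875) ≈ 0.7682
After 'fail': P(defective) = 0.35·0.7682 / (0.35·0.7682 + 0.15·0.2318) ≈ 0.8855
After 'fail': P(defective) = 0.35·0.8855 / (0.35·0.8855 + 0.15·0.1145) ≈ 0.9475
After 'pass': P(defective) = 0.65·0.9475 / (0.65·0.9475 + 0.85·0.0525) ≈ 0.9324

0.932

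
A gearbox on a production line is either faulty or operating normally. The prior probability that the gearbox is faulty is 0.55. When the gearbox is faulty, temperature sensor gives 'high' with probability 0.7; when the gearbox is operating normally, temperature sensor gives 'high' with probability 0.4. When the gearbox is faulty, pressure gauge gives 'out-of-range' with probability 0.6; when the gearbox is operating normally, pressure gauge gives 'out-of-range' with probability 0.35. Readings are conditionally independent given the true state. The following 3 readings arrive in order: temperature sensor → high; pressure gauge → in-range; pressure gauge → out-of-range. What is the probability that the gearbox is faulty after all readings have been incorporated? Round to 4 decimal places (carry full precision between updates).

After temperature sensor='high': P(faulty) = 0.7·0.5500 / (0.7·0.5500 + 0.4·0.4500) ≈ 0.6814
After pressure gauge='in-range': P(faulty) = 0.4·0.6814 / (0.4·0.6814 + 0.65·0.3186) ≈ 0.5683
After pressure gauge='out-of-range': P(faulty) = 0.6·0.5683 / (0.6·0.5683 + 0.35·0.4317) ≈ 0.6929

0.6929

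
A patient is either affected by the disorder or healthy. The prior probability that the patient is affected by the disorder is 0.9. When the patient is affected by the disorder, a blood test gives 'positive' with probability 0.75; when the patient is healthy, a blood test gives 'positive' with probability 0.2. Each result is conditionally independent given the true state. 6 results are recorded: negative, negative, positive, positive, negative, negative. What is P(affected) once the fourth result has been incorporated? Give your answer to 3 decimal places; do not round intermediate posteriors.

0.925

After 'negative': P(affected) = 0.25·0.9000 / (0.25·0.9000 + 0.8·0.1000) ≈ 0.7377
After 'negative': P(affected) = 0.25·0.7377 / (0.25·0.7377 + 0.8·0.2623) ≈ 0.4678
After 'positive': P(affected) = 0.75·0.4678 / (0.75·0.4678 + 0.2·0.5322) ≈ 0.7672
After 'positive': P(affected) = 0.75·0.7672 / (0.75·0.7672 + 0.2·0.2328) ≈ 0.9251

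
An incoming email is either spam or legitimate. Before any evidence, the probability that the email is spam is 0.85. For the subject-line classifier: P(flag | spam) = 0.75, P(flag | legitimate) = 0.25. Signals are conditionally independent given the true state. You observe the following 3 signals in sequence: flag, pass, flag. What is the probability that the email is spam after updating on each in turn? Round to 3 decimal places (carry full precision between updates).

Each posterior becomes the prior for the next update.
After 'flag': P(spam) = 0.75·0.8500 / (0.75·0.8500 + 0.25·0.1500) ≈ 0.9444
After 'pass': P(spam) = 0.25·0.9444 / (0.25·0.9444 + 0.75·0.0556) ≈ 0.8500
After 'flag': P(spam) = 0.75·0.8500 / (0.75·0.8500 + 0.25·0.1500) ≈ 0.9444

0.944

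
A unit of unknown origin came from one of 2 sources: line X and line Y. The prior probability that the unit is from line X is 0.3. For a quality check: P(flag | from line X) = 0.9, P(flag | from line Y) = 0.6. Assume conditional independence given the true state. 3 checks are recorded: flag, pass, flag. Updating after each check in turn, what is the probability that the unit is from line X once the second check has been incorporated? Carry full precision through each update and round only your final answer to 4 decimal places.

0.1385

After 'flag': P(line X) = 0.9·0.3000 / (0.9·0.3000 + 0.6·0.7000) ≈ 0.3913
After 'pass': P(line X) = 0.1·0.3913 / (0.1·0.3913 + 0.4·0.6087) ≈ 0.1385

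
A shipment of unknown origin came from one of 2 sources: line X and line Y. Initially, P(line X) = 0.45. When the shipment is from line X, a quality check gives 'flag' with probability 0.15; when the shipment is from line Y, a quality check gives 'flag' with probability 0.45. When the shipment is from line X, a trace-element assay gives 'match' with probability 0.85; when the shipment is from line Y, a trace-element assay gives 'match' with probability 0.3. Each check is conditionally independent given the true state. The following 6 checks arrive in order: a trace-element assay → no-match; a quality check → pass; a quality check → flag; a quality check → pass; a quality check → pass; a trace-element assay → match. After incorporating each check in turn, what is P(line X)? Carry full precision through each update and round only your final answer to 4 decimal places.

After a trace-element assay='no-match': P(line X) = 0.15·0.4500 / (0.15·0.4500 + 0.7·0.5500) ≈ 0.1492
After a quality check='pass': P(line X) = 0.85·0.1492 / (0.85·0.1492 + 0.55·0.8508) ≈ 0.2132
After a quality check='flag': P(line X) = 0.15·0.2132 / (0.15·0.2132 + 0.45·0.7868) ≈ 0.0828
After a quality check='pass': P(line X) = 0.85·0.0828 / (0.85·0.0828 + 0.55·0.9172) ≈ 0.1225
After a quality check='pass': P(line X) = 0.85·0.1225 / (0.85·0.1225 + 0.55·0.8775) ≈ 0.1774
After a trace-element assay='match': P(line X) = 0.85·0.1774 / (0.85·0.1774 + 0.3·0.8226) ≈ 0.3793

0.3793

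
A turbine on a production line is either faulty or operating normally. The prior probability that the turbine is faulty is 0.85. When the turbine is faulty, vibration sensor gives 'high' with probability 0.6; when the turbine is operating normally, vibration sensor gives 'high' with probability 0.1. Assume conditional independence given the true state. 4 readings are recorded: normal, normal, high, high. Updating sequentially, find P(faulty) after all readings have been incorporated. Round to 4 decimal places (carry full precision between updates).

Each posterior becomes the prior for the next update.
After 'normal': P(faulty) = 0.4·0.8500 / (0.4·0.8500 + 0.9·0.1500) ≈ 0.7158
After 'normal': P(faulty) = 0.4·0.7158 / (0.4·0.7158 + 0.9·0.2842) ≈ 0.5282
After 'high': P(faulty) = 0.6·0.5282 / (0.6·0.5282 + 0.1·0.4718) ≈ 0.8704
After 'high': P(faulty) = 0.6·0.8704 / (0.6·0.8704 + 0.1·0.1296) ≈ 0.9758

0.9758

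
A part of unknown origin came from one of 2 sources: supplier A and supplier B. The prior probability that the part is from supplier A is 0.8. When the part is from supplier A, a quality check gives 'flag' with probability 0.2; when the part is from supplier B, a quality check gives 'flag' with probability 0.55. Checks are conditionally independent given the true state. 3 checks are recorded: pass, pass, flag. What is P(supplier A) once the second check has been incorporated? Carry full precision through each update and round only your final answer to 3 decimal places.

After 'pass': P(supplier A) = 0.8·0.8000 / (0.8·0.8000 + 0.45·0.2000) ≈ 0.8767
After 'pass': P(supplier A) = 0.8·0.8767 / (0.8·0.8767 + 0.45·0.1233) ≈ 0.9267

0.927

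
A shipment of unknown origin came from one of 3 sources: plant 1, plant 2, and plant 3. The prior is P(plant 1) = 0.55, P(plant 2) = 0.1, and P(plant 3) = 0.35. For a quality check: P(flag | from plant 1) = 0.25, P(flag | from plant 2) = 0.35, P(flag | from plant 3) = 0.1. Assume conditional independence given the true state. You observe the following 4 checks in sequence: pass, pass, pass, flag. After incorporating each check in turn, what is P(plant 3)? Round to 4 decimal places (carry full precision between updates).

After 'pass': normaliser = 0.75·0.5500 + 0.65·0.1000 + 0.9·0.3500; P(plant 1) ≈ 0.5205, P(plant 2) ≈ 0.0820, P(plant 3) ≈ 0.3975
After 'pass': normaliser = 0.75·0.5205 + 0.65·0.0820 + 0.9·0.3975; P(plant 1) ≈ 0.4871, P(plant 2) ≈ 0.0665, P(plant 3) ≈ 0.4464
After 'pass': normaliser = 0.75·0.4871 + 0.65·0.0665 + 0.9·0.4464; P(plant 1) ≈ 0.4509, P(plant 2) ≈ 0.0534, P(plant 3) ≈ 0.4958
After 'flag': normaliser = 0.25·0.4509 + 0.35·0.0534 + 0.1·0.4958; P(plant 1) ≈ 0.6228, P(plant 2) ≈ 0.1032, P(plant 3) ≈ 0.2740

0.2740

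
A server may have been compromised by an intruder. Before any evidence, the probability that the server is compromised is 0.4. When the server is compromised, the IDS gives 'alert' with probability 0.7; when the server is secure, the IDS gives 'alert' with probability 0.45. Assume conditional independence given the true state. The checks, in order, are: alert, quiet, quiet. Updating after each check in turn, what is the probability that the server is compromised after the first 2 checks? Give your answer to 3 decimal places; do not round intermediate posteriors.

After 'alert': P(compromised) = 0.7·0.4000 / (0.7·0.4000 + 0.45·0.6000) ≈ 0.5091
After 'quiet': P(compromised) = 0.3·0.5091 / (0.3·0.5091 + 0.55·0.4909) ≈ 0.3613

0.361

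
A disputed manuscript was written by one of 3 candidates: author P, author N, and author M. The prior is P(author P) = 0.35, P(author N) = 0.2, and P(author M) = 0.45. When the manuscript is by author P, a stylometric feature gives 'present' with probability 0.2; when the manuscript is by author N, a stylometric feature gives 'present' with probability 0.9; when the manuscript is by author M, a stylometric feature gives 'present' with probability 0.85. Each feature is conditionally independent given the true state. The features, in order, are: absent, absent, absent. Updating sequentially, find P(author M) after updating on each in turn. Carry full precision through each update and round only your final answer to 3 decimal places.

0.008

Apply Bayes' rule sequentially, carrying P(author M) forward.
After 'absent': normaliser = 0.8·0.3500 + 0.1·0.2000 + 0.15·0.4500; P(author P) ≈ 0.7619, P(author N) ≈ 0.0544, P(author M) ≈ 0.1837
After 'absent': normaliser = 0.8·0.7619 + 0.1·0.0544 + 0.15·0.1837; P(author P) ≈ 0.9487, P(author N) ≈ 0.0085, P(author M) ≈ 0.0429
After 'absent': normaliser = 0.8·0.9487 + 0.1·0.0085 + 0.15·0.0429; P(author P) ≈ 0.9905, P(author N) ≈ 0.0011, P(author M) ≈ 0.0084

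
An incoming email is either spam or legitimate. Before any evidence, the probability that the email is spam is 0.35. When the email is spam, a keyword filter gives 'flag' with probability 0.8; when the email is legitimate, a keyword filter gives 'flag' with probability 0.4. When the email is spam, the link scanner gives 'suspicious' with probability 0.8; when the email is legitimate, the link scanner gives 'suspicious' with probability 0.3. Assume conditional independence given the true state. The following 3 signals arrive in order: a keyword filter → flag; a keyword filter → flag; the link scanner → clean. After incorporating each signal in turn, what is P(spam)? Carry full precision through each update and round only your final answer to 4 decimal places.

0.3810

Each posterior becomes the prior for the next update.
After a keyword filter='flag': P(spam) = 0.8·0.3500 / (0.8·0.3500 + 0.4·0.6500) ≈ 0.5185
After a keyword filter='flag': P(spam) = 0.8·0.5185 / (0.8·0.5185 + 0.4·0.4815) ≈ 0.6829
After the link scanner='clean': P(spam) = 0.2·0.6829 / (0.2·0.6829 + 0.7·0.3171) ≈ 0.3810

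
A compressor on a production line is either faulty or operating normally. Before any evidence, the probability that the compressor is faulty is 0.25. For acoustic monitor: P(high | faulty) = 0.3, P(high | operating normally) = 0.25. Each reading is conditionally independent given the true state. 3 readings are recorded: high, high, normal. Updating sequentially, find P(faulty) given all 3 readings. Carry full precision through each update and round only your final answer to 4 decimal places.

After 'high': P(faulty) = 0.3·0.2500 / (0.3·0.2500 + 0.25·0.7500) ≈ 0.2857
After 'high': P(faulty) = 0.3·0.2857 / (0.3·0.2857 + 0.25·0.7143) ≈ 0.3243
After 'normal': P(faulty) = 0.7·0.3243 / (0.7·0.3243 + 0.75·0.6757) ≈ 0.3094

0.3094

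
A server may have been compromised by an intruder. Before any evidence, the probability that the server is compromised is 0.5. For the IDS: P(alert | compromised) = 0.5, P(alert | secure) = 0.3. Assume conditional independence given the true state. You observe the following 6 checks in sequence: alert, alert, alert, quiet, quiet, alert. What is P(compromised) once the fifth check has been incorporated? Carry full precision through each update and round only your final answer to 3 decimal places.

After 'alert': P(compromised) = 0.5·0.5000 / (0.5·0.5000 + 0.3·0.5000) ≈ 0.6250
After 'alert': P(compromised) = 0.5·0.6250 / (0.5·0.6250 + 0.3·0.3750) ≈ 0.7353
After 'alert': P(compromised) = 0.5·0.7353 / (0.5·0.7353 + 0.3·0.2647) ≈ 0.8224
After 'quiet': P(compromised) = 0.5·0.8224 / (0.5·0.8224 + 0.7·0.1776) ≈ 0.7678
After 'quiet': P(compromised) = 0.5·0.7678 / (0.5·0.7678 + 0.7·0.2322) ≈ 0.7026

0.703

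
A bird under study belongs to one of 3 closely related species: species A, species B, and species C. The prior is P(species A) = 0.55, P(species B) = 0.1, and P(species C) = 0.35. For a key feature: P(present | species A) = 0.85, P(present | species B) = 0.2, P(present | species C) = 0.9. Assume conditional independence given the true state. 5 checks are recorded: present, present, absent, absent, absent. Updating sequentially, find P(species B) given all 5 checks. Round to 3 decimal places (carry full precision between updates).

0.558

After 'present': normaliser = 0.85·0.5500 + 0.2·0.1000 + 0.9·0.3500; P(species A) ≈ 0.5826, P(species B) ≈ 0.0249, P(species C) ≈ 0.3925
After 'present': normaliser = 0.85·0.5826 + 0.2·0.0249 + 0.9·0.3925; P(species A) ≈ 0.5802, P(species B) ≈ 0.0058, P(species C) ≈ 0.4139
After 'absent': normaliser = 0.15·0.5802 + 0.8·0.0058 + 0.1·0.4139; P(species A) ≈ 0.6539, P(species B) ≈ 0.0351, P(species C) ≈ 0.3110
After 'absent': normaliser = 0.15·0.6539 + 0.8·0.0351 + 0.1·0.3110; P(species A) ≈ 0.6237, P(species B) ≈ 0.1786, P(species C) ≈ 0.1978
After 'absent': normaliser = 0.15·0.6237 + 0.8·0.1786 + 0.1·0.1978; P(species A) ≈ 0.3652, P(species B) ≈ 0.5576, P(species C) ≈ 0.0772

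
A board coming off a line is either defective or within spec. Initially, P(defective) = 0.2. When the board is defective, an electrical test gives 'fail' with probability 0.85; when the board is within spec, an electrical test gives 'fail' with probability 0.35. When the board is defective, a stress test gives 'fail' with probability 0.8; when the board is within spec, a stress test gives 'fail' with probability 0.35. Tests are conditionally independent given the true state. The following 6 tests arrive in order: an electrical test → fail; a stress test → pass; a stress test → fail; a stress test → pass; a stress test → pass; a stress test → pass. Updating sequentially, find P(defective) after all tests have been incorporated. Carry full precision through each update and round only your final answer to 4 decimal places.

Apply Bayes' rule sequentially, carrying P(defective) forward.
After an electrical test='fail': P(defective) = 0.85·0.2000 / (0.85·0.2000 + 0.35·0.8000) ≈ 0.3778
After a stress test='pass': P(defective) = 0.2·0.3778 / (0.2·0.3778 + 0.65·0.6222) ≈ 0.1574
After a stress test='fail': P(defective) = 0.8·0.1574 / (0.8·0.1574 + 0.35·0.8426) ≈ 0.2992
After a stress test='pass': P(defective) = 0.2·0.2992 / (0.2·0.2992 + 0.65·0.7008) ≈ 0.1161
After a stress test='pass': P(defective) = 0.2·0.1161 / (0.2·0.1161 + 0.65·0.8839) ≈ 0.0389
After a stress test='pass': P(defective) = 0.2·0.0389 / (0.2·0.0389 + 0.65·0.9611) ≈ 0.0123

0.0123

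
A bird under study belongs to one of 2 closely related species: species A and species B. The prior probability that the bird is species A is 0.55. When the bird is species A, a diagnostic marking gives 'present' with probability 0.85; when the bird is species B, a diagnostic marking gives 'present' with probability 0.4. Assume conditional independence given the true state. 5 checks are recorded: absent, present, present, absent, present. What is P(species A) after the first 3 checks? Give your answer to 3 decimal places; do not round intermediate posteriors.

After 'absent': P(species A) = 0.15·0.5500 / (0.15·0.5500 + 0.6·0.4500) ≈ 0.2340
After 'present': P(species A) = 0.85·0.2340 / (0.85·0.2340 + 0.4·0.7660) ≈ 0.3937
After 'present': P(species A) = 0.85·0.3937 / (0.85·0.3937 + 0.4·0.6063) ≈ 0.5798

0.580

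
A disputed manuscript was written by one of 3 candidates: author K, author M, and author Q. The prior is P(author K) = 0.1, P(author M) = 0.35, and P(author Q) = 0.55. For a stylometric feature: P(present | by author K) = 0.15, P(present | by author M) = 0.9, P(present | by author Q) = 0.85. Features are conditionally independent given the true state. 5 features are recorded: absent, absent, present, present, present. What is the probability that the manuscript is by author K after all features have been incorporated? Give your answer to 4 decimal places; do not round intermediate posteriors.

0.0235

After 'absent': normaliser = 0.85·0.1000 + 0.1·0.3500 + 0.15·0.5500; P(author K) ≈ 0.4198, P(author M) ≈ 0.1728, P(author Q) ≈ 0.4074
After 'absent': normaliser = 0.85·0.4198 + 0.1·0.1728 + 0.15·0.4074; P(author K) ≈ 0.8199, P(author M) ≈ 0.0397, P(author Q) ≈ 0.1404
After 'present': normaliser = 0.15·0.8199 + 0.9·0.0397 + 0.85·0.1404; P(author K) ≈ 0.4422, P(author M) ≈ 0.1285, P(author Q) ≈ 0.4292
After 'present': normaliser = 0.15·0.4422 + 0.9·0.1285 + 0.85·0.4292; P(author K) ≈ 0.1213, P(author M) ≈ 0.2115, P(author Q) ≈ 0.6672
After 'present': normaliser = 0.15·0.1213 + 0.9·0.2115 + 0.85·0.6672; P(author K) ≈ 0.0235, P(author M) ≈ 0.2455, P(author Q) ≈ 0.7311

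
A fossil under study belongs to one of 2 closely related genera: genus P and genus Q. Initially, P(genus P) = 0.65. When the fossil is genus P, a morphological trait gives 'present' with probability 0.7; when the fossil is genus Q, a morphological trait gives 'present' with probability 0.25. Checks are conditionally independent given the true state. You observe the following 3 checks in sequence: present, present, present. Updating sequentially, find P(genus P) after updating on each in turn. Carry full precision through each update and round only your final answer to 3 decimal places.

0.976

Each posterior becomes the prior for the next update.
After 'present': P(genus P) = 0.7·0.6500 / (0.7·0.6500 + 0.25·0.3500) ≈ 0.8387
After 'present': P(genus P) = 0.7·0.8387 / (0.7·0.8387 + 0.25·0.1613) ≈ 0.9357
After 'present': P(genus P) = 0.7·0.9357 / (0.7·0.9357 + 0.25·0.0643) ≈ 0.9761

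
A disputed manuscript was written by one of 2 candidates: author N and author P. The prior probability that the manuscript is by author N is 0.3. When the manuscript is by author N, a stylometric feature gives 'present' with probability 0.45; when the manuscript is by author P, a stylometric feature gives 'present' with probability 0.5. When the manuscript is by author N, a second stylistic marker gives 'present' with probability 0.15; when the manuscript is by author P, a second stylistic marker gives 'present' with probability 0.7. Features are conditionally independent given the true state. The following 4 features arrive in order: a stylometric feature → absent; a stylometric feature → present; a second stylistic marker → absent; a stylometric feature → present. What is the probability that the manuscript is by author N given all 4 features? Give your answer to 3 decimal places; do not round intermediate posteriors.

0.520

After a stylometric feature='absent': P(author N) = 0.55·0.3000 / (0.55·0.3000 + 0.5·0.7000) ≈ 0.3204
After a stylometric feature='present': P(author N) = 0.45·0.3204 / (0.45·0.3204 + 0.5·0.6796) ≈ 0.2979
After a second stylistic marker='absent': P(author N) = 0.85·0.2979 / (0.85·0.2979 + 0.3·0.7021) ≈ 0.5459
After a stylometric feature='present': P(author N) = 0.45·0.5459 / (0.45·0.5459 + 0.5·0.4541) ≈ 0.5197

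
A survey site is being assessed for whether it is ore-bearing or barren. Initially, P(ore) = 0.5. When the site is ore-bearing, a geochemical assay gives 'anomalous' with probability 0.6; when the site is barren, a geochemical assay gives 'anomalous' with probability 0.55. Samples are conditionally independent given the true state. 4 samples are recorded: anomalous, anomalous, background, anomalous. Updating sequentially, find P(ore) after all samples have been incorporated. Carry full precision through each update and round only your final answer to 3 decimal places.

After 'anomalous': P(ore) = 0.6·0.5000 / (0.6·0.5000 + 0.55·0.5000) ≈ 0.5217
After 'anomalous': P(ore) = 0.6·0.5217 / (0.6·0.5217 + 0.55·0.4783) ≈ 0.5434
After 'background': P(ore) = 0.4·0.5434 / (0.4·0.5434 + 0.45·0.4566) ≈ 0.5141
After 'anomalous': P(ore) = 0.6·0.5141 / (0.6·0.5141 + 0.55·0.4859) ≈ 0.5358

0.536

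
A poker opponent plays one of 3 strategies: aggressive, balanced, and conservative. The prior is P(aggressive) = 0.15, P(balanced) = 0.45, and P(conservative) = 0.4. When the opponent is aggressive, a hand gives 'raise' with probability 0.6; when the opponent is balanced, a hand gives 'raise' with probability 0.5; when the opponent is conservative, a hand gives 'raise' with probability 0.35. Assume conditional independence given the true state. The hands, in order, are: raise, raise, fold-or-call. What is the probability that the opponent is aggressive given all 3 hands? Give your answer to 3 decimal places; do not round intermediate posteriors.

Each posterior becomes the prior for the next update.
After 'raise': normaliser = 0.6·0.1500 + 0.5·0.4500 + 0.35·0.4000; P(aggressive) ≈ 0.1978, P(balanced) ≈ 0.4945, P(conservative) ≈ 0.3077
After 'raise': normaliser = 0.6·0.1978 + 0.5·0.4945 + 0.35·0.3077; P(aggressive) ≈ 0.2506, P(balanced) ≈ 0.5220, P(conservative) ≈ 0.2274
After 'fold-or-call': normaliser = 0.4·0.2506 + 0.5·0.5220 + 0.65·0.2274; P(aggressive) ≈ 0.1969, P(balanced) ≈ 0.5128, P(conservative) ≈ 0.2903

0.197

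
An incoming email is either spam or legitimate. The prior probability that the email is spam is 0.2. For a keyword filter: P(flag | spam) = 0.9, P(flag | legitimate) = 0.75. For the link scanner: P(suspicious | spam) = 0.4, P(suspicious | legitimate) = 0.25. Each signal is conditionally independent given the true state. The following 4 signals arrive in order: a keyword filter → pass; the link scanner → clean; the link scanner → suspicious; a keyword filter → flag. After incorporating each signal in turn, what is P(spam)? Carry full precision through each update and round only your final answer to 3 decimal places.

0.133

After a keyword filter='pass': P(spam) = 0.1·0.2000 / (0.1·0.2000 + 0.25·0.8000) ≈ 0.0909
After the link scanner='clean': P(spam) = 0.6·0.0909 / (0.6·0.0909 + 0.75·0.9091) ≈ 0.0741
After the link scanner='suspicious': P(spam) = 0.4·0.0741 / (0.4·0.0741 + 0.25·0.9259) ≈ 0.1135
After a keyword filter='flag': P(spam) = 0.9·0.1135 / (0.9·0.1135 + 0.75·0.8865) ≈ 0.1331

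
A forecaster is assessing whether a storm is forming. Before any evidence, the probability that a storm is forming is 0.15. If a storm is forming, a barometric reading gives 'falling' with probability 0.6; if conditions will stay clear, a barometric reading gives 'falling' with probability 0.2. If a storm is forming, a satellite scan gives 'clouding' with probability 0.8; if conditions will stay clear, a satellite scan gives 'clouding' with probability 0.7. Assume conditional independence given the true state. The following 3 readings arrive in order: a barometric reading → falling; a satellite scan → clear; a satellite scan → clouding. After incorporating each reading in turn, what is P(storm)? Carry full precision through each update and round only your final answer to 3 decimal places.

After a barometric reading='falling': P(storm) = 0.6·0.1500 / (0.6·0.1500 + 0.2·0.8500) ≈ 0.3462
After a satellite scan='clear': P(storm) = 0.2·0.3462 / (0.2·0.3462 + 0.3·0.6538) ≈ 0.2609
After a satellite scan='clouding': P(storm) = 0.8·0.2609 / (0.8·0.2609 + 0.7·0.7391) ≈ 0.2874

0.287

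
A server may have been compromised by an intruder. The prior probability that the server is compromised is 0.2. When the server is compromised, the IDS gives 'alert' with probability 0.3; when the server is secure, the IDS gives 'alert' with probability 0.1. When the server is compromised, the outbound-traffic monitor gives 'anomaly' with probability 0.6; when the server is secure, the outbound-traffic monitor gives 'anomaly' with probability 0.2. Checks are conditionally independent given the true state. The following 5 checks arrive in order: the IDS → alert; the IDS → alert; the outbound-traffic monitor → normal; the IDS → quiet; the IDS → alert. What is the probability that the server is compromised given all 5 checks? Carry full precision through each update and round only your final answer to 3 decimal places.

0.724

After the IDS='alert': P(compromised) = 0.3·0.2000 / (0.3·0.2000 + 0.1·0.8000) ≈ 0.4286
After the IDS='alert': P(compromised) = 0.3·0.4286 / (0.3·0.4286 + 0.1·0.5714) ≈ 0.6923
After the outbound-traffic monitor='normal': P(compromised) = 0.4·0.6923 / (0.4·0.6923 + 0.8·0.3077) ≈ 0.5294
After the IDS='quiet': P(compromised) = 0.7·0.5294 / (0.7·0.5294 + 0.9·0.4706) ≈ 0.4667
After the IDS='alert': P(compromised) = 0.3·0.4667 / (0.3·0.4667 + 0.1·0.5333) ≈ 0.7241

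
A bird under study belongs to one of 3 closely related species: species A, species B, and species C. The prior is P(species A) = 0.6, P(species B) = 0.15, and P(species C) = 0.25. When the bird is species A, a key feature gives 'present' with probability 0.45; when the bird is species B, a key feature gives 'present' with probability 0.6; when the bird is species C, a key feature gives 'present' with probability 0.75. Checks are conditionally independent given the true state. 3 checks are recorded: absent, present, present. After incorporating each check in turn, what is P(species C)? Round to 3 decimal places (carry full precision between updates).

0.284

After 'absent': normaliser = 0.55·0.6000 + 0.4·0.1500 + 0.25·0.2500; P(species A) ≈ 0.7293, P(species B) ≈ 0.1326, P(species C) ≈ 0.1381
After 'present': normaliser = 0.45·0.7293 + 0.6·0.1326 + 0.75·0.1381; P(species A) ≈ 0.6418, P(species B) ≈ 0.1556, P(species C) ≈ 0.2026
After 'present': normaliser = 0.45·0.6418 + 0.6·0.1556 + 0.75·0.2026; P(species A) ≈ 0.5407, P(species B) ≈ 0.1748, P(species C) ≈ 0.2845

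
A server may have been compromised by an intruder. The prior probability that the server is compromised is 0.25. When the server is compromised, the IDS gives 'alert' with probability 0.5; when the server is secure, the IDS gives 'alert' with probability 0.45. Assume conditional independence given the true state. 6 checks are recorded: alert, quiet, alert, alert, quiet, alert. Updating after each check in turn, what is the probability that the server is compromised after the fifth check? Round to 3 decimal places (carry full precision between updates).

After 'alert': P(compromised) = 0.5·0.2500 / (0.5·0.2500 + 0.45·0.7500) ≈ 0.2703
After 'quiet': P(compromised) = 0.5·0.2703 / (0.5·0.2703 + 0.55·0.7297) ≈ 0.2519
After 'alert': P(compromised) = 0.5·0.2519 / (0.5·0.2519 + 0.45·0.7481) ≈ 0.2723
After 'alert': P(compromised) = 0.5·0.2723 / (0.5·0.2723 + 0.45·0.7277) ≈ 0.2936
After 'quiet': P(compromised) = 0.5·0.2936 / (0.5·0.2936 + 0.55·0.7064) ≈ 0.2743

0.274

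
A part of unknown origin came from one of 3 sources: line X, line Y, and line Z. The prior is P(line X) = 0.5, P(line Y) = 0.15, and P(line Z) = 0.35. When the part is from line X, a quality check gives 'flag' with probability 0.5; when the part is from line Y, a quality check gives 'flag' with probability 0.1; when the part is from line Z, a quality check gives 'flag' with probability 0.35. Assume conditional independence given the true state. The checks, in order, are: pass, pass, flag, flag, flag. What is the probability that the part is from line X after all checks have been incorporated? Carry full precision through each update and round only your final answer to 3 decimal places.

Apply Bayes' rule sequentially, carrying P(line X) forward.
After 'pass': normaliser = 0.5·0.5000 + 0.9·0.1500 + 0.65·0.3500; P(line X) ≈ 0.4082, P(line Y) ≈ 0.2204, P(line Z) ≈ 0.3714
After 'pass': normaliser = 0.5·0.4082 + 0.9·0.2204 + 0.65·0.3714; P(line X) ≈ 0.3170, P(line Y) ≈ 0.3081, P(line Z) ≈ 0.3750
After 'flag': normaliser = 0.5·0.3170 + 0.1·0.3081 + 0.35·0.3750; P(line X) ≈ 0.4944, P(line Y) ≈ 0.0961, P(line Z) ≈ 0.4094
After 'flag': normaliser = 0.5·0.4944 + 0.1·0.0961 + 0.35·0.4094; P(line X) ≈ 0.6178, P(line Y) ≈ 0.0240, P(line Z) ≈ 0.3581
After 'flag': normaliser = 0.5·0.6178 + 0.1·0.0240 + 0.35·0.3581; P(line X) ≈ 0.7074, P(line Y) ≈ 0.0055, P(line Z) ≈ 0.2871

0.707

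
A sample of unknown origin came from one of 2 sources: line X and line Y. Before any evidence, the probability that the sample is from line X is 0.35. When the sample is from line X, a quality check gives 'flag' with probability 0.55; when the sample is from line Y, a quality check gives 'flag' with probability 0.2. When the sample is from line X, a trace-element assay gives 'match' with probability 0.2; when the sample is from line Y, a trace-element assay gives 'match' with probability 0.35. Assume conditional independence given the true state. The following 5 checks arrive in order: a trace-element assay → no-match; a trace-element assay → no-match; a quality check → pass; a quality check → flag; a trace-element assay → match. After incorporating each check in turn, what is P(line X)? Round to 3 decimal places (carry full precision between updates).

After a trace-element assay='no-match': P(line X) = 0.8·0.3500 / (0.8·0.3500 + 0.65·0.6500) ≈ 0.3986
After a trace-element assay='no-match': P(line X) = 0.8·0.3986 / (0.8·0.3986 + 0.65·0.6014) ≈ 0.4492
After a quality check='pass': P(line X) = 0.45·0.4492 / (0.45·0.4492 + 0.8·0.5508) ≈ 0.3145
After a quality check='flag': P(line X) = 0.55·0.3145 / (0.55·0.3145 + 0.2·0.6855) ≈ 0.5579
After a trace-element assay='match': P(line X) = 0.2·0.5579 / (0.2·0.5579 + 0.35·0.4421) ≈ 0.4189

0.419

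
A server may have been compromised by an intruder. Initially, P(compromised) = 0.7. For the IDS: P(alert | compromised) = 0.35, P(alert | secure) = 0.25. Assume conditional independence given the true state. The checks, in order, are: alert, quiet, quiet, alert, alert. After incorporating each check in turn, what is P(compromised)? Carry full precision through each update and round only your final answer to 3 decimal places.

After 'alert': P(compromised) = 0.35·0.7000 / (0.35·0.7000 + 0.25·0.3000) ≈ 0.7656
After 'quiet': P(compromised) = 0.65·0.7656 / (0.65·0.7656 + 0.75·0.2344) ≈ 0.7390
After 'quiet': P(compromised) = 0.65·0.7390 / (0.65·0.7390 + 0.75·0.2610) ≈ 0.7104
After 'alert': P(compromised) = 0.35·0.7104 / (0.35·0.7104 + 0.25·0.2896) ≈ 0.7745
After 'alert': P(compromised) = 0.35·0.7745 / (0.35·0.7745 + 0.25·0.2255) ≈ 0.8279

0.828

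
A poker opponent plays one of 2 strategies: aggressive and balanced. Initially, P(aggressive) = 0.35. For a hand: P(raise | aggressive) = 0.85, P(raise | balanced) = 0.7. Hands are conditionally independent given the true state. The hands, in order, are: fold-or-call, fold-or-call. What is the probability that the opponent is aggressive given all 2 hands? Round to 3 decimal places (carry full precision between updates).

0.119

After 'fold-or-call': P(aggressive) = 0.15·0.3500 / (0.15·0.3500 + 0.3·0.6500) ≈ 0.2121
After 'fold-or-call': P(aggressive) = 0.15·0.2121 / (0.15·0.2121 + 0.3·0.7879) ≈ 0.1186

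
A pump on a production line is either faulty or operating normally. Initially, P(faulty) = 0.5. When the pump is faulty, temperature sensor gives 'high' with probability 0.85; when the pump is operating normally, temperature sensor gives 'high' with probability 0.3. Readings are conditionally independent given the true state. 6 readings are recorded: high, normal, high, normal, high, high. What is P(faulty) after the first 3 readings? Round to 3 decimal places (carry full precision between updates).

0.632

Each posterior becomes the prior for the next update.
After 'high': P(faulty) = 0.85·0.5000 / (0.85·0.5000 + 0.3·0.5000) ≈ 0.7391
After 'normal': P(faulty) = 0.15·0.7391 / (0.15·0.7391 + 0.7·0.2609) ≈ 0.3778
After 'high': P(faulty) = 0.85·0.3778 / (0.85·0.3778 + 0.3·0.6222) ≈ 0.6324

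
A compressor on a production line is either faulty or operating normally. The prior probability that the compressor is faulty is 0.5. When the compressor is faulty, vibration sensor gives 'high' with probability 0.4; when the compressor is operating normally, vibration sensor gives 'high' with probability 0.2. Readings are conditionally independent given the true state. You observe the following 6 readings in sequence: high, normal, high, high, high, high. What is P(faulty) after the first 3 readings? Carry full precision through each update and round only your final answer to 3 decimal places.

After 'high': P(faulty) = 0.4·0.5000 / (0.4·0.5000 + 0.2·0.5000) ≈ 0.6667
After 'normal': P(faulty) = 0.6·0.6667 / (0.6·0.6667 + 0.8·0.3333) ≈ 0.6000
After 'high': P(faulty) = 0.4·0.6000 / (0.4·0.6000 + 0.2·0.4000) ≈ 0.7500

0.750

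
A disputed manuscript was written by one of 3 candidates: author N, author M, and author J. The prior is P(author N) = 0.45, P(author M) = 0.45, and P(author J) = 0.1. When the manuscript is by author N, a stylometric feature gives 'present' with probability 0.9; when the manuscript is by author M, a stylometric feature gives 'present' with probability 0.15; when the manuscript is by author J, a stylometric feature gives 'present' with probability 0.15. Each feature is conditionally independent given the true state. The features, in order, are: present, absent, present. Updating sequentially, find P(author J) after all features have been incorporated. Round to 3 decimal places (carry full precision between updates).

0.041

Apply Bayes' rule sequentially, carrying P(author J) forward.
After 'present': normaliser = 0.9·0.4500 + 0.15·0.4500 + 0.15·0.1000; P(author N) ≈ 0.8308, P(author M) ≈ 0.1385, P(author J) ≈ 0.0308
After 'absent': normaliser = 0.1·0.8308 + 0.85·0.1385 + 0.85·0.0308; P(author N) ≈ 0.3661, P(author M) ≈ 0.5186, P(author J) ≈ 0.1153
After 'present': normaliser = 0.9·0.3661 + 0.15·0.5186 + 0.15·0.1153; P(author N) ≈ 0.7760, P(author M) ≈ 0.1832, P(author J) ≈ 0.0407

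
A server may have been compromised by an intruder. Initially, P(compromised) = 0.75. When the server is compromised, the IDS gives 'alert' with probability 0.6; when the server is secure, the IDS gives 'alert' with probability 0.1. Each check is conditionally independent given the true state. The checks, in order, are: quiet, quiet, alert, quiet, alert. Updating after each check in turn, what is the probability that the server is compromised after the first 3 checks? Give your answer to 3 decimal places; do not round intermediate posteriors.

0.780

After 'quiet': P(compromised) = 0.4·0.7500 / (0.4·0.7500 + 0.9·0.2500) ≈ 0.5714
After 'quiet': P(compromised) = 0.4·0.5714 / (0.4·0.5714 + 0.9·0.4286) ≈ 0.3721
After 'alert': P(compromised) = 0.6·0.3721 / (0.6·0.3721 + 0.1·0.6279) ≈ 0.7805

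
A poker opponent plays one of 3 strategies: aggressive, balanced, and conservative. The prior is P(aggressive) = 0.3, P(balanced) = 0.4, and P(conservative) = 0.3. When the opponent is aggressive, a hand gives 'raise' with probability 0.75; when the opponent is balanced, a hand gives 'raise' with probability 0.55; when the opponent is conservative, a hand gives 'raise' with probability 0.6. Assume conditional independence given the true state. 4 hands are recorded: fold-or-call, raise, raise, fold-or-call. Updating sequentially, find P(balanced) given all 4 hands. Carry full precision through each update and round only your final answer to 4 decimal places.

0.4682

Each posterior becomes the prior for the next update.
After 'fold-or-call': normaliser = 0.25·0.3000 + 0.45·0.4000 + 0.4·0.3000; P(aggressive) ≈ 0.2000, P(balanced) ≈ 0.4800, P(conservative) ≈ 0.3200
After 'raise': normaliser = 0.75·0.2000 + 0.55·0.4800 + 0.6·0.3200; P(aggressive) ≈ 0.2475, P(balanced) ≈ 0.4356, P(conservative) ≈ 0.3168
After 'raise': normaliser = 0.75·0.2475 + 0.55·0.4356 + 0.6·0.3168; P(aggressive) ≈ 0.3017, P(balanced) ≈ 0.3894, P(conservative) ≈ 0.3089
After 'fold-or-call': normaliser = 0.25·0.3017 + 0.45·0.3894 + 0.4·0.3089; P(aggressive) ≈ 0.2015, P(balanced) ≈ 0.4682, P(conservative) ≈ 0.3302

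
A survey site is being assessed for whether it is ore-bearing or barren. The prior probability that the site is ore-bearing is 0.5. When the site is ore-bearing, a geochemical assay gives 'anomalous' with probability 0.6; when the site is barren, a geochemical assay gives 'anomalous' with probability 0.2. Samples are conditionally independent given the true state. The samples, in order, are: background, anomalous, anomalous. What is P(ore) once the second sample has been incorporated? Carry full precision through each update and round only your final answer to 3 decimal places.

After 'background': P(ore) = 0.4·0.5000 / (0.4·0.5000 + 0.8·0.5000) ≈ 0.3333
After 'anomalous': P(ore) = 0.6·0.3333 / (0.6·0.3333 + 0.2·0.6667) ≈ 0.6000

0.600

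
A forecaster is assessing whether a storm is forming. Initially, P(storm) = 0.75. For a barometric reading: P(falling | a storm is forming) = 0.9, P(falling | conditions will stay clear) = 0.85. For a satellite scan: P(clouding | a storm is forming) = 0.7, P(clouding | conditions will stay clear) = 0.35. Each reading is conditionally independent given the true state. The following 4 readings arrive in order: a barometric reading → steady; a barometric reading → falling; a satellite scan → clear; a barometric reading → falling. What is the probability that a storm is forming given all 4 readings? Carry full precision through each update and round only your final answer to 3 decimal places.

0.509

Apply Bayes' rule sequentially, carrying P(storm) forward.
After a barometric reading='steady': P(storm) = 0.1·0.7500 / (0.1·0.7500 + 0.15·0.2500) ≈ 0.6667
After a barometric reading='falling': P(storm) = 0.9·0.6667 / (0.9·0.6667 + 0.85·0.3333) ≈ 0.6792
After a satellite scan='clear': P(storm) = 0.3·0.6792 / (0.3·0.6792 + 0.65·0.3208) ≈ 0.4943
After a barometric reading='falling': P(storm) = 0.9·0.4943 / (0.9·0.4943 + 0.85·0.5057) ≈ 0.5086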